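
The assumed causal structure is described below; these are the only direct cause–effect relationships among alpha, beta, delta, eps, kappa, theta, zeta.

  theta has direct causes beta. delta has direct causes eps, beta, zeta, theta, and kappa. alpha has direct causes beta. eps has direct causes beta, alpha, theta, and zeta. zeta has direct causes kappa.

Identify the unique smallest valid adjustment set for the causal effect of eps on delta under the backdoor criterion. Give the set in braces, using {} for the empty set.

{beta, theta, zeta}

Variables eligible for adjustment (non-descendants of eps, excluding eps and delta): {alpha, beta, kappa, theta, zeta}.
Backdoor paths from eps to delta:
  P1: eps <- beta -> theta -> delta
  P2: eps <- beta -> delta
  P3: eps <- alpha <- beta -> theta -> delta
  P4: eps <- alpha <- beta -> delta
  P5: eps <- theta <- beta -> delta
  P6: eps <- theta -> delta
  P7: eps <- zeta <- kappa -> delta
  P8: eps <- zeta -> delta
The empty set is not sufficient: P1 (eps <- beta -> theta -> delta) has no collider blocking it and no conditioned non-collider, so it is open.
Try {beta, theta, zeta}:
  P1: blocked at fork node beta ∈ conditioning set.
  P2: blocked at fork node beta ∈ conditioning set.
  P3: blocked at fork node beta ∈ conditioning set.
  P4: blocked at fork node beta ∈ conditioning set.
  P5: blocked at chain node theta ∈ conditioning set.
  P6: blocked at fork node theta ∈ conditioning set.
  P7: blocked at chain node zeta ∈ conditioning set.
  P8: blocked at fork node zeta ∈ conditioning set.
{beta, theta, zeta} contains no descendant of eps and blocks every backdoor path.
Every element of {beta, theta, zeta} is needed (dropping beta leaves P2 open; dropping theta leaves P6 open; dropping zeta leaves P7 open), so no proper subset is valid.
Among all size-3 subsets of the eligible variables, only {beta, theta, zeta} blocks every backdoor path, so it is the unique smallest valid adjustment set.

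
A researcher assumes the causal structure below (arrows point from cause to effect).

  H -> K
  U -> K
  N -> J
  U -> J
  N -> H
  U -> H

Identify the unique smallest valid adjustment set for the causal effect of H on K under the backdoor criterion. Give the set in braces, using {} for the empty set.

Variables eligible for adjustment (non-descendants of H, excluding H and K): {J, N, U}.
Backdoor paths from H to K:
  P1: H <- U -> K
  P2: H <- N -> J <- U -> K
The empty set is not sufficient: P1 (H <- U -> K) has no collider blocking it and no conditioned non-collider, so it is open.
Try {U}:
  P1: blocked at fork node U ∈ conditioning set.
  P2: blocked at collider J (neither it nor any descendant is in the conditioning set).
{U} contains no descendant of H and blocks every backdoor path.
No other singleton works — e.g. {N} leaves P1 open — so {U} is the unique smallest valid adjustment set.

{U}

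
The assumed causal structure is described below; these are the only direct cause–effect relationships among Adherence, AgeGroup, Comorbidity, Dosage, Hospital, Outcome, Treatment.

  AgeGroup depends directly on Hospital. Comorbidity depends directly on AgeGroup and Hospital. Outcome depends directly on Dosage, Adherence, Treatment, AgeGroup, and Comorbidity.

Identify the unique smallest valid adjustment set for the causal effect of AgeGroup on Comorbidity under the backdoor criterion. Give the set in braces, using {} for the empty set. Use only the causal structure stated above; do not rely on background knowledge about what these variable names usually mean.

Variables eligible for adjustment (non-descendants of AgeGroup, excluding AgeGroup and Comorbidity): {Adherence, Dosage, Hospital, Treatment}.
Backdoor paths from AgeGroup to Comorbidity:
  P1: AgeGroup <- Hospital -> Comorbidity
The empty set is not sufficient: P1 (AgeGroup <- Hospital -> Comorbidity) has no collider blocking it and no conditioned non-collider, so it is open.
Try {Hospital}:
  P1: blocked at fork node Hospital ∈ conditioning set.
{Hospital} contains no descendant of AgeGroup and blocks every backdoor path.
No other singleton works — e.g. {Adherence} leaves P1 open — so {Hospital} is the unique smallest valid adjustment set.

{Hospital}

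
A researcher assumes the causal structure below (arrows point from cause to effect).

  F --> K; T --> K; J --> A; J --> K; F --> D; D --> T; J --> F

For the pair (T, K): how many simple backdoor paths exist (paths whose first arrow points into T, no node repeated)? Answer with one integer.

2

A backdoor path from T to K is any simple undirected path whose first edge points into T (i.e. leaves T via a parent).
Parents of T: {D}.
Enumerating:
  P1: T <- D <- F <- J -> K
  P2: T <- D <- F -> K
That exhausts the simple backdoor paths. Count: 2.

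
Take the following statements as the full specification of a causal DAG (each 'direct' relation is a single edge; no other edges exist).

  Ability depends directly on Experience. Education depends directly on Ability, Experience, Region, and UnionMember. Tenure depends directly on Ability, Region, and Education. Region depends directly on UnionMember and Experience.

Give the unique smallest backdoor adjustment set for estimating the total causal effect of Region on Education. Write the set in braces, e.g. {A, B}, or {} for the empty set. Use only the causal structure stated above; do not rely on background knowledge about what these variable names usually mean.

{Experience, UnionMember}

Variables eligible for adjustment (non-descendants of Region, excluding Region and Education): {Ability, Experience, UnionMember}.
Backdoor paths from Region to Education:
  P1: Region <- UnionMember -> Education
  P2: Region <- Experience -> Ability -> Education
  P3: Region <- Experience -> Ability -> Tenure <- Education
  P4: Region <- Experience -> Education
The empty set is not sufficient: P1 (Region <- UnionMember -> Education) has no collider blocking it and no conditioned non-collider, so it is open.
Try {Experience, UnionMember}:
  P1: blocked at fork node UnionMember ∈ conditioning set.
  P2: blocked at fork node Experience ∈ conditioning set.
  P3: blocked at fork node Experience ∈ conditioning set.
  P4: blocked at fork node Experience ∈ conditioning set.
{Experience, UnionMember} contains no descendant of Region and blocks every backdoor path.
Every element of {Experience, UnionMember} is needed (dropping Experience leaves P2 open; dropping UnionMember leaves P1 open), so no proper subset is valid.
Among all size-2 subsets of the eligible variables, only {Experience, UnionMember} blocks every backdoor path, so it is the unique smallest valid adjustment set.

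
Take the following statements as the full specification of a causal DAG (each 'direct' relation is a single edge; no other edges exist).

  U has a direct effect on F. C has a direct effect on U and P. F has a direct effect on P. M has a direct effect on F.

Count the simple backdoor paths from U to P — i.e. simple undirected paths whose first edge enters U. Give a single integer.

A backdoor path from U to P is any simple undirected path whose first edge points into U (i.e. leaves U via a parent).
Parents of U: {C}.
Enumerating:
  P1: U <- C -> P
That exhausts the simple backdoor paths. Count: 1.

1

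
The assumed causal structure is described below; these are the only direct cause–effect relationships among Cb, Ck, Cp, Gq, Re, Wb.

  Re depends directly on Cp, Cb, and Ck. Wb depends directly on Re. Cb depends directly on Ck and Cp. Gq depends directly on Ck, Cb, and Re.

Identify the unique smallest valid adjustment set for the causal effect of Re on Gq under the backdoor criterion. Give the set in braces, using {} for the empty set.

Variables eligible for adjustment (non-descendants of Re, excluding Re and Gq): {Cb, Ck, Cp}.
Backdoor paths from Re to Gq:
  P1: Re <- Cp -> Cb <- Ck -> Gq
  P2: Re <- Cp -> Cb -> Gq
  P3: Re <- Ck -> Cb -> Gq
  P4: Re <- Ck -> Gq
  P5: Re <- Cb <- Ck -> Gq
  P6: Re <- Cb -> Gq
The empty set is not sufficient: P2 (Re <- Cp -> Cb -> Gq) has no collider blocking it and no conditioned non-collider, so it is open.
Try {Cb, Ck}:
  P1: blocked at fork node Ck ∈ conditioning set.
  P2: blocked at chain node Cb ∈ conditioning set.
  P3: blocked at fork node Ck ∈ conditioning set.
  P4: blocked at fork node Ck ∈ conditioning set.
  P5: blocked at chain node Cb ∈ conditioning set.
  P6: blocked at fork node Cb ∈ conditioning set.
{Cb, Ck} contains no descendant of Re and blocks every backdoor path.
Every element of {Cb, Ck} is needed (dropping Cb leaves P2 open; dropping Ck leaves P1 open), so no proper subset is valid.
Among all size-2 subsets of the eligible variables, only {Cb, Ck} blocks every backdoor path, so it is the unique smallest valid adjustment set.

{Cb, Ck}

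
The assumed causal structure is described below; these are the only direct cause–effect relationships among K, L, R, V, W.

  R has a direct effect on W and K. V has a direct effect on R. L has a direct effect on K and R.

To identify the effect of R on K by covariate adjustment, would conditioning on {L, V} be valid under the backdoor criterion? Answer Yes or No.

Yes

Backdoor paths from R to K (paths whose first edge points into R):
  P1: R <- L -> K
Condition 1 (no descendant of R in the set): holds — descendants of R are {K, W}; none are in {L, V}.
Condition 2 (every backdoor path blocked by {L, V}):
  P1: blocked at fork node L ∈ conditioning set.
{L, V} satisfies the backdoor criterion.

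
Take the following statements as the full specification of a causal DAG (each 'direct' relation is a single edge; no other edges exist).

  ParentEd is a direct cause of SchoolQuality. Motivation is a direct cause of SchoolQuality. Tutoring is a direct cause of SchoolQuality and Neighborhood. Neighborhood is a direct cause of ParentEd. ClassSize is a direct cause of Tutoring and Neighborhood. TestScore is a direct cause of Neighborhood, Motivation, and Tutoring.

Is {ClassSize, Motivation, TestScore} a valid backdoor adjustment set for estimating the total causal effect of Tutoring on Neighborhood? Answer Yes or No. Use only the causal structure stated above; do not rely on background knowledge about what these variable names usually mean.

Backdoor paths from Tutoring to Neighborhood (paths whose first edge points into Tutoring):
  P1: Tutoring <- ClassSize -> Neighborhood
  P2: Tutoring <- TestScore -> Neighborhood
  P3: Tutoring <- TestScore -> Motivation -> SchoolQuality <- ParentEd <- Neighborhood
Condition 1 (no descendant of Tutoring in the set): holds — descendants of Tutoring are {Neighborhood, ParentEd, SchoolQuality}; none are in {ClassSize, Motivation, TestScore}.
Condition 2 (every backdoor path blocked by {ClassSize, Motivation, TestScore}):
  P1: blocked at fork node ClassSize ∈ conditioning set.
  P2: blocked at fork node TestScore ∈ conditioning set.
  P3: blocked at fork node TestScore ∈ conditioning set.
{ClassSize, Motivation, TestScore} satisfies the backdoor criterion.

Yes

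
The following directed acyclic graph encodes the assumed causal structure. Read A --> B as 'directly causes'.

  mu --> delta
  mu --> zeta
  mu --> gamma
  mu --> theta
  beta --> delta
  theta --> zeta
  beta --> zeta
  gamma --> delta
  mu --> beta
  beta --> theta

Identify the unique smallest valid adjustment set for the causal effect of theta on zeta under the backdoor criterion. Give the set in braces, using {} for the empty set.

Variables eligible for adjustment (non-descendants of theta, excluding theta and zeta): {beta, delta, gamma, mu}.
Backdoor paths from theta to zeta:
  P1: theta <- mu -> beta -> zeta
  P2: theta <- mu -> gamma -> delta <- beta -> zeta
  P3: theta <- mu -> delta <- beta -> zeta
  P4: theta <- mu -> zeta
  P5: theta <- beta <- mu -> zeta
  P6: theta <- beta -> delta <- mu -> zeta
  P7: theta <- beta -> delta <- gamma <- mu -> zeta
  P8: theta <- beta -> zeta
The empty set is not sufficient: P1 (theta <- mu -> beta -> zeta) has no collider blocking it and no conditioned non-collider, so it is open.
Try {beta, mu}:
  P1: blocked at fork node mu ∈ conditioning set.
  P2: blocked at fork node mu ∈ conditioning set.
  P3: blocked at fork node mu ∈ conditioning set.
  P4: blocked at fork node mu ∈ conditioning set.
  P5: blocked at chain node beta ∈ conditioning set.
  P6: blocked at fork node beta ∈ conditioning set.
  P7: blocked at fork node beta ∈ conditioning set.
  P8: blocked at fork node beta ∈ conditioning set.
{beta, mu} contains no descendant of theta and blocks every backdoor path.
Every element of {beta, mu} is needed (dropping beta leaves P8 open; dropping mu leaves P4 open), so no proper subset is valid.
Among all size-2 subsets of the eligible variables, only {beta, mu} blocks every backdoor path, so it is the unique smallest valid adjustment set.

{beta, mu}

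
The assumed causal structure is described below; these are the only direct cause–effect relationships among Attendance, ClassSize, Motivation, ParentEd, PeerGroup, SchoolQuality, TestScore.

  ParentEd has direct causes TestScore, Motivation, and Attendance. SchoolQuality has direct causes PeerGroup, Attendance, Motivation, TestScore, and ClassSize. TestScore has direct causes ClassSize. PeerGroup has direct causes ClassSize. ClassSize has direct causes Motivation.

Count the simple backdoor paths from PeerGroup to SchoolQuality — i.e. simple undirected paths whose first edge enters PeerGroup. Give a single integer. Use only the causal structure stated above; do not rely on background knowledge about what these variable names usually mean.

7

A backdoor path from PeerGroup to SchoolQuality is any simple undirected path whose first edge points into PeerGroup (i.e. leaves PeerGroup via a parent).
Parents of PeerGroup: {ClassSize}.
Enumerating:
  P1: PeerGroup <- ClassSize <- Motivation -> ParentEd <- TestScore -> SchoolQuality
  P2: PeerGroup <- ClassSize <- Motivation -> ParentEd <- Attendance -> SchoolQuality
  P3: PeerGroup <- ClassSize <- Motivation -> SchoolQuality
  P4: PeerGroup <- ClassSize -> TestScore -> ParentEd <- Motivation -> SchoolQuality
  P5: PeerGroup <- ClassSize -> TestScore -> ParentEd <- Attendance -> SchoolQuality
  P6: PeerGroup <- ClassSize -> TestScore -> SchoolQuality
  P7: PeerGroup <- ClassSize -> SchoolQuality
That exhausts the simple backdoor paths. Count: 7.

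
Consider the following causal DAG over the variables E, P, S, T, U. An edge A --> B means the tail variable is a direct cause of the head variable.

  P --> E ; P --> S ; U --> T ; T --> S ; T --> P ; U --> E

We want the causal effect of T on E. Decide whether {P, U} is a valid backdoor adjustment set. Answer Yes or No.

No

Backdoor paths from T to E (paths whose first edge points into T):
  P1: T <- U -> E
Condition 1 (no descendant of T in the set): FAILS — P is a descendant of T.
Condition 2 (every backdoor path blocked by {P, U}):
  P1: blocked at fork node U ∈ conditioning set.
{P, U} does not satisfy the backdoor criterion.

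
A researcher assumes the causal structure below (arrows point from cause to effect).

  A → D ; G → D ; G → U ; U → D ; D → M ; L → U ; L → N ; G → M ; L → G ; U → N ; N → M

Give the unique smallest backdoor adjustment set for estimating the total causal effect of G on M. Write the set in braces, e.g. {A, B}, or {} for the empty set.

{L}

Variables eligible for adjustment (non-descendants of G, excluding G and M): {A, L}.
Backdoor paths from G to M:
  P1: G <- L -> U -> N -> M
  P2: G <- L -> U -> D -> M
  P3: G <- L -> N <- U -> D -> M
  P4: G <- L -> N -> M
The empty set is not sufficient: P1 (G <- L -> U -> N -> M) has no collider blocking it and no conditioned non-collider, so it is open.
Try {L}:
  P1: blocked at fork node L ∈ conditioning set.
  P2: blocked at fork node L ∈ conditioning set.
  P3: blocked at fork node L ∈ conditioning set.
  P4: blocked at fork node L ∈ conditioning set.
{L} contains no descendant of G and blocks every backdoor path.
No other singleton works — e.g. {A} leaves P1 open — so {L} is the unique smallest valid adjustment set.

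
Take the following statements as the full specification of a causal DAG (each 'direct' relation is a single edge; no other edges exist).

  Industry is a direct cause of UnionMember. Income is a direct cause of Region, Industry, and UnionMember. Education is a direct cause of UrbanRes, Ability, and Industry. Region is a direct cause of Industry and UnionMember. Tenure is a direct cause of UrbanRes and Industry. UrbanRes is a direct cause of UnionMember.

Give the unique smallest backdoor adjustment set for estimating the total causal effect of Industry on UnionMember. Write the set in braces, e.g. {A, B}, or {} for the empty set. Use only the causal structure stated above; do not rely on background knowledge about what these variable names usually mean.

{Income, Region, UrbanRes}

Variables eligible for adjustment (non-descendants of Industry, excluding Industry and UnionMember): {Ability, Education, Income, Region, Tenure, UrbanRes}.
Backdoor paths from Industry to UnionMember:
  P1: Industry <- Income -> Region -> UnionMember
  P2: Industry <- Income -> UnionMember
  P3: Industry <- Tenure -> UrbanRes -> UnionMember
  P4: Industry <- Education -> UrbanRes -> UnionMember
  P5: Industry <- Region <- Income -> UnionMember
  P6: Industry <- Region -> UnionMember
The empty set is not sufficient: P1 (Industry <- Income -> Region -> UnionMember) has no collider blocking it and no conditioned non-collider, so it is open.
Try {Income, Region, UrbanRes}:
  P1: blocked at fork node Income ∈ conditioning set.
  P2: blocked at fork node Income ∈ conditioning set.
  P3: blocked at chain node UrbanRes ∈ conditioning set.
  P4: blocked at chain node UrbanRes ∈ conditioning set.
  P5: blocked at chain node Region ∈ conditioning set.
  P6: blocked at fork node Region ∈ conditioning set.
{Income, Region, UrbanRes} contains no descendant of Industry and blocks every backdoor path.
Every element of {Income, Region, UrbanRes} is needed (dropping Income leaves P2 open; dropping Region leaves P6 open; dropping UrbanRes leaves P3 open), so no proper subset is valid.
Among all size-3 subsets of the eligible variables, only {Income, Region, UrbanRes} blocks every backdoor path, so it is the unique smallest valid adjustment set.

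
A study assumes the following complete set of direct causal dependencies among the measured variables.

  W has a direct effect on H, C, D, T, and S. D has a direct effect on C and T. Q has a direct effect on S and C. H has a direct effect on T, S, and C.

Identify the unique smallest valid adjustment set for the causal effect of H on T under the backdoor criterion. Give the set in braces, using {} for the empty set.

Variables eligible for adjustment (non-descendants of H, excluding H and T): {D, Q, W}.
Backdoor paths from H to T:
  P1: H <- W -> D -> T
  P2: H <- W -> S <- Q -> C <- D -> T
  P3: H <- W -> C <- D -> T
  P4: H <- W -> T
The empty set is not sufficient: P1 (H <- W -> D -> T) has no collider blocking it and no conditioned non-collider, so it is open.
Try {W}:
  P1: blocked at fork node W ∈ conditioning set.
  P2: blocked at fork node W ∈ conditioning set.
  P3: blocked at fork node W ∈ conditioning set.
  P4: blocked at fork node W ∈ conditioning set.
{W} contains no descendant of H and blocks every backdoor path.
No other singleton works — e.g. {Q} leaves P1 open — so {W} is the unique smallest valid adjustment set.

{W}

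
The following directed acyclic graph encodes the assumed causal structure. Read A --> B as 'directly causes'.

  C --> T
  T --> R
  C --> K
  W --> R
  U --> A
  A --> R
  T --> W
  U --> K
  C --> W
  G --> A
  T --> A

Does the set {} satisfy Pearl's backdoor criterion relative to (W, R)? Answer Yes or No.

Backdoor paths from W to R (paths whose first edge points into W):
  P1: W <- C -> T -> A -> R
  P2: W <- C -> T -> R
  P3: W <- C -> K <- U -> A <- T -> R
  P4: W <- C -> K <- U -> A -> R
  P5: W <- T <- C -> K <- U -> A -> R
  P6: W <- T -> A -> R
  P7: W <- T -> R
Condition 1 (no descendant of W in the set): holds — descendants of W are {R}; none are in {}.
Condition 2 (every backdoor path blocked by {}):
  P1: open — no interior node is in the conditioning set.
  P2: open — no interior node is in the conditioning set.
  P3: blocked at collider K (neither it nor any descendant is in the conditioning set).
  P4: blocked at collider K (neither it nor any descendant is in the conditioning set).
  P5: blocked at collider K (neither it nor any descendant is in the conditioning set).
  P6: open — no interior node is in the conditioning set.
  P7: open — no interior node is in the conditioning set.
{} does not satisfy the backdoor criterion.

No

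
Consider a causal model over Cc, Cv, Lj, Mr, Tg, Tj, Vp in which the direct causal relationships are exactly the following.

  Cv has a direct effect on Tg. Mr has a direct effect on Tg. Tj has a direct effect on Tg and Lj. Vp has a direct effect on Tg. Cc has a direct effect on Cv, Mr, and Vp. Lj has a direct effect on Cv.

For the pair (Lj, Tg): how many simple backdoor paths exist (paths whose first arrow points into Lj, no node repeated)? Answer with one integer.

A backdoor path from Lj to Tg is any simple undirected path whose first edge points into Lj (i.e. leaves Lj via a parent).
Parents of Lj: {Tj}.
Enumerating:
  P1: Lj <- Tj -> Tg
That exhausts the simple backdoor paths. Count: 1.

1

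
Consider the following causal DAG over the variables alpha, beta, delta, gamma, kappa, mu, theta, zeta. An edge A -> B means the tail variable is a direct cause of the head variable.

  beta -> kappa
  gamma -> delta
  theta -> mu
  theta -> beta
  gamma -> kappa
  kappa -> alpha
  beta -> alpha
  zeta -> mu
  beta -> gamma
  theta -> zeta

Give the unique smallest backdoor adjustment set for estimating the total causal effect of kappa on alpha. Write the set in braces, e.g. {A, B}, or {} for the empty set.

{beta}

Variables eligible for adjustment (non-descendants of kappa, excluding kappa and alpha): {beta, delta, gamma, mu, theta, zeta}.
Backdoor paths from kappa to alpha:
  P1: kappa <- beta -> alpha
  P2: kappa <- gamma <- beta -> alpha
The empty set is not sufficient: P1 (kappa <- beta -> alpha) has no collider blocking it and no conditioned non-collider, so it is open.
Try {beta}:
  P1: blocked at fork node beta ∈ conditioning set.
  P2: blocked at fork node beta ∈ conditioning set.
{beta} contains no descendant of kappa and blocks every backdoor path.
No other singleton works — e.g. {theta} leaves P1 open — so {beta} is the unique smallest valid adjustment set.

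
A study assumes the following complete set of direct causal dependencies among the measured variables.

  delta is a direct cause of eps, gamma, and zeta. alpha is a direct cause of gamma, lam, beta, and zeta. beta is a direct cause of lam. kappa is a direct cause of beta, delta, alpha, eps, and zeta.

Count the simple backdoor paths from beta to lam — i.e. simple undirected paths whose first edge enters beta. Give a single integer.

8

A backdoor path from beta to lam is any simple undirected path whose first edge points into beta (i.e. leaves beta via a parent).
Parents of beta: {alpha, kappa}.
Enumerating:
  P1: beta <- kappa -> alpha -> lam
  P2: beta <- kappa -> delta -> zeta <- alpha -> lam
  P3: beta <- kappa -> delta -> gamma <- alpha -> lam
  P4: beta <- kappa -> zeta <- alpha -> lam
  P5: beta <- kappa -> zeta <- delta -> gamma <- alpha -> lam
  P6: beta <- kappa -> eps <- delta -> zeta <- alpha -> lam
  P7: beta <- kappa -> eps <- delta -> gamma <- alpha -> lam
  P8: beta <- alpha -> lam
That exhausts the simple backdoor paths. Count: 8.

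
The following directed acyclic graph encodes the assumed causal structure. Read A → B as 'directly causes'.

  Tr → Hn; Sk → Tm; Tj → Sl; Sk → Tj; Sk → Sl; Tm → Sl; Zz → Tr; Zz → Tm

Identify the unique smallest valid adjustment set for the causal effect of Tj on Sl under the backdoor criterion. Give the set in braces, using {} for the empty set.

Variables eligible for adjustment (non-descendants of Tj, excluding Tj and Sl): {Hn, Sk, Tm, Tr, Zz}.
Backdoor paths from Tj to Sl:
  P1: Tj <- Sk -> Tm -> Sl
  P2: Tj <- Sk -> Sl
The empty set is not sufficient: P1 (Tj <- Sk -> Tm -> Sl) has no collider blocking it and no conditioned non-collider, so it is open.
Try {Sk}:
  P1: blocked at fork node Sk ∈ conditioning set.
  P2: blocked at fork node Sk ∈ conditioning set.
{Sk} contains no descendant of Tj and blocks every backdoor path.
No other singleton works — e.g. {Zz} leaves P1 open — so {Sk} is the unique smallest valid adjustment set.

{Sk}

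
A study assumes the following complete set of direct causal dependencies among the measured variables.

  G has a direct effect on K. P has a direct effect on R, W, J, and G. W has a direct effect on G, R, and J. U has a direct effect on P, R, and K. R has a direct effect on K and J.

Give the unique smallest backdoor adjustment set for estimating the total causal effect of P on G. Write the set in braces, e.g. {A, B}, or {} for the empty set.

{}

Variables eligible for adjustment (non-descendants of P, excluding P and G): {U}.
Backdoor paths from P to G:
  P1: P <- U -> R <- W -> G
  P2: P <- U -> R -> K <- G
  P3: P <- U -> R -> J <- W -> G
  P4: P <- U -> K <- R <- W -> G
  P5: P <- U -> K <- R -> J <- W -> G
  P6: P <- U -> K <- G
Each backdoor path contains an unconditioned collider, so every path is already blocked with the empty conditioning set:
  P1: blocked at collider R (neither it nor any descendant is in the conditioning set).
  P2: blocked at collider K (neither it nor any descendant is in the conditioning set).
  P3: blocked at collider J (neither it nor any descendant is in the conditioning set).
  P4: blocked at collider K (neither it nor any descendant is in the conditioning set).
  P5: blocked at collider K (neither it nor any descendant is in the conditioning set).
  P6: blocked at collider K (neither it nor any descendant is in the conditioning set).
The empty set is therefore the unique smallest valid set.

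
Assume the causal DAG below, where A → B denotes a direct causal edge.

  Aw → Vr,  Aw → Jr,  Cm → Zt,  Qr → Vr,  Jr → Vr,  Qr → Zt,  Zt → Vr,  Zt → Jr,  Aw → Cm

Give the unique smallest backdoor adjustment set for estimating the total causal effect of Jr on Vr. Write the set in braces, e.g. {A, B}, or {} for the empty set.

Variables eligible for adjustment (non-descendants of Jr, excluding Jr and Vr): {Aw, Cm, Qr, Zt}.
Backdoor paths from Jr to Vr:
  P1: Jr <- Aw -> Cm -> Zt <- Qr -> Vr
  P2: Jr <- Aw -> Cm -> Zt -> Vr
  P3: Jr <- Aw -> Vr
  P4: Jr <- Zt <- Cm <- Aw -> Vr
  P5: Jr <- Zt <- Qr -> Vr
  P6: Jr <- Zt -> Vr
The empty set is not sufficient: P2 (Jr <- Aw -> Cm -> Zt -> Vr) has no collider blocking it and no conditioned non-collider, so it is open.
Try {Aw, Zt}:
  P1: blocked at fork node Aw ∈ conditioning set.
  P2: blocked at fork node Aw ∈ conditioning set.
  P3: blocked at fork node Aw ∈ conditioning set.
  P4: blocked at chain node Zt ∈ conditioning set.
  P5: blocked at chain node Zt ∈ conditioning set.
  P6: blocked at fork node Zt ∈ conditioning set.
{Aw, Zt} contains no descendant of Jr and blocks every backdoor path.
Every element of {Aw, Zt} is needed (dropping Aw leaves P1 open; dropping Zt leaves P5 open), so no proper subset is valid.
Among all size-2 subsets of the eligible variables, only {Aw, Zt} blocks every backdoor path, so it is the unique smallest valid adjustment set.

{Aw, Zt}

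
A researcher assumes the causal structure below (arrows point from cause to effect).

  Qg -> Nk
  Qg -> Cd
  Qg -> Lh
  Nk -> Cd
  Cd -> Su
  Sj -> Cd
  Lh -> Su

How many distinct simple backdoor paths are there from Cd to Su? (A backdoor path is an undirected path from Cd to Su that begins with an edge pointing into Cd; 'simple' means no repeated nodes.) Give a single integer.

A backdoor path from Cd to Su is any simple undirected path whose first edge points into Cd (i.e. leaves Cd via a parent).
Parents of Cd: {Nk, Qg, Sj}.
Enumerating:
  P1: Cd <- Qg -> Lh -> Su
  P2: Cd <- Nk <- Qg -> Lh -> Su
That exhausts the simple backdoor paths. Count: 2.

2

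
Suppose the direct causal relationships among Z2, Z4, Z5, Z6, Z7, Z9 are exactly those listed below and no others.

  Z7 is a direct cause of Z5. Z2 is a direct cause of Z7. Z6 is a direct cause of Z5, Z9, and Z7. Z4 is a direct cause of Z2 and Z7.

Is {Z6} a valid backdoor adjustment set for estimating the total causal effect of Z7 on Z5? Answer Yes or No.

Backdoor paths from Z7 to Z5 (paths whose first edge points into Z7):
  P1: Z7 <- Z6 -> Z5
Condition 1 (no descendant of Z7 in the set): holds — descendants of Z7 are {Z5}; none are in {Z6}.
Condition 2 (every backdoor path blocked by {Z6}):
  P1: blocked at fork node Z6 ∈ conditioning set.
{Z6} satisfies the backdoor criterion.

Yes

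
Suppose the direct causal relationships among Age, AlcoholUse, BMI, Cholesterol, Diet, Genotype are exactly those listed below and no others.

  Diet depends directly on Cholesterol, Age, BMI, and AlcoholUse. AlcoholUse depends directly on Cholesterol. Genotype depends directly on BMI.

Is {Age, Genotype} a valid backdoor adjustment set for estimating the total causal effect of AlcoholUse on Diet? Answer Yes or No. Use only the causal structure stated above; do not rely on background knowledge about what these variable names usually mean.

Backdoor paths from AlcoholUse to Diet (paths whose first edge points into AlcoholUse):
  P1: AlcoholUse <- Cholesterol -> Diet
Condition 1 (no descendant of AlcoholUse in the set): holds — descendants of AlcoholUse are {Diet}; none are in {Age, Genotype}.
Condition 2 (every backdoor path blocked by {Age, Genotype}):
  P1: open — no interior node is in the conditioning set.
{Age, Genotype} does not satisfy the backdoor criterion.

No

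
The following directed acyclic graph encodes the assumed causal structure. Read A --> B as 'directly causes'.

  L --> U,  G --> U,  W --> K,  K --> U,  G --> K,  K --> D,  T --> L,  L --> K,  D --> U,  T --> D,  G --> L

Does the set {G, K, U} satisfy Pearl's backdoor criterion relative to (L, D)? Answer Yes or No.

No

Backdoor paths from L to D (paths whose first edge points into L):
  P1: L <- T -> D
  P2: L <- G -> K -> D
  P3: L <- G -> K -> U <- D
  P4: L <- G -> U <- K -> D
  P5: L <- G -> U <- D
Condition 1 (no descendant of L in the set): FAILS — K and U are descendants of L.
Condition 2 (every backdoor path blocked by {G, K, U}):
  P1: open — no interior node is in the conditioning set.
  P2: blocked at fork node G ∈ conditioning set.
  P3: blocked at fork node G ∈ conditioning set.
  P4: blocked at fork node G ∈ conditioning set.
  P5: blocked at fork node G ∈ conditioning set.
{G, K, U} does not satisfy the backdoor criterion.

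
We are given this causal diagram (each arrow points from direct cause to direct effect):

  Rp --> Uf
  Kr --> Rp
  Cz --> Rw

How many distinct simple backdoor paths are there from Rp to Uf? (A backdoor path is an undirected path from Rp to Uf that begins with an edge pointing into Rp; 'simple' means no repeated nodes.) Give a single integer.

A backdoor path from Rp to Uf is any simple undirected path whose first edge points into Rp (i.e. leaves Rp via a parent).
Parents of Rp: {Kr}.
No simple path from any parent of Rp reaches Uf without revisiting Rp, so there are no backdoor paths.

0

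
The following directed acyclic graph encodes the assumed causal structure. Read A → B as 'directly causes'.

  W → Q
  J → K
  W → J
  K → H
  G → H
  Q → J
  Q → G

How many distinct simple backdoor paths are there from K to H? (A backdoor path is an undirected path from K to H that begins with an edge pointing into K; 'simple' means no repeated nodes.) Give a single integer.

A backdoor path from K to H is any simple undirected path whose first edge points into K (i.e. leaves K via a parent).
Parents of K: {J}.
Enumerating:
  P1: K <- J <- W -> Q -> G -> H
  P2: K <- J <- Q -> G -> H
That exhausts the simple backdoor paths. Count: 2.

2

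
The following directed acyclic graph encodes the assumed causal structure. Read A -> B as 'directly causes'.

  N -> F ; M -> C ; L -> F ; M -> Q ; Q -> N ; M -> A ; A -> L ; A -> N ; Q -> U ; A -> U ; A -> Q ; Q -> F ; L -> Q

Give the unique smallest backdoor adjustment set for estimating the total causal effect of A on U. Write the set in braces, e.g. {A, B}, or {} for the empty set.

Variables eligible for adjustment (non-descendants of A, excluding A and U): {C, M}.
Backdoor paths from A to U:
  P1: A <- M -> Q -> U
The empty set is not sufficient: P1 (A <- M -> Q -> U) has no collider blocking it and no conditioned non-collider, so it is open.
Try {M}:
  P1: blocked at fork node M ∈ conditioning set.
{M} contains no descendant of A and blocks every backdoor path.
No other singleton works — e.g. {C} leaves P1 open — so {M} is the unique smallest valid adjustment set.

{M}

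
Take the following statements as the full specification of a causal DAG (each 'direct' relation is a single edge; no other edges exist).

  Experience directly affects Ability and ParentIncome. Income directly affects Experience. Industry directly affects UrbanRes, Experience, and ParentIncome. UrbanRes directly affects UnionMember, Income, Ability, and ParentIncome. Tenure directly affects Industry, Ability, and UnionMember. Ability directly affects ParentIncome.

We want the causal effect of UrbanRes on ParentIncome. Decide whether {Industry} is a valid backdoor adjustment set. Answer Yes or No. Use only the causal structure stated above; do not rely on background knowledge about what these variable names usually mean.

Backdoor paths from UrbanRes to ParentIncome (paths whose first edge points into UrbanRes):
  P1: UrbanRes <- Industry <- Tenure -> Ability <- Experience -> ParentIncome
  P2: UrbanRes <- Industry <- Tenure -> Ability -> ParentIncome
  P3: UrbanRes <- Industry -> Experience -> Ability -> ParentIncome
  P4: UrbanRes <- Industry -> Experience -> ParentIncome
  P5: UrbanRes <- Industry -> ParentIncome
Condition 1 (no descendant of UrbanRes in the set): holds — descendants of UrbanRes are {Ability, Experience, Income, ParentIncome, UnionMember}; none are in {Industry}.
Condition 2 (every backdoor path blocked by {Industry}):
  P1: blocked at chain node Industry ∈ conditioning set.
  P2: blocked at chain node Industry ∈ conditioning set.
  P3: blocked at fork node Industry ∈ conditioning set.
  P4: blocked at fork node Industry ∈ conditioning set.
  P5: blocked at fork node Industry ∈ conditioning set.
{Industry} satisfies the backdoor criterion.

Yes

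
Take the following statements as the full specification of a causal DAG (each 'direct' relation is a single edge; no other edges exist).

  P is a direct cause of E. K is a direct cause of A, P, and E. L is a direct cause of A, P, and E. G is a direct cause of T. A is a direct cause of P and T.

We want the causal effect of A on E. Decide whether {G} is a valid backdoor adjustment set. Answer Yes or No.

Backdoor paths from A to E (paths whose first edge points into A):
  P1: A <- L -> P <- K -> E
  P2: A <- L -> P -> E
  P3: A <- L -> E
  P4: A <- K -> P <- L -> E
  P5: A <- K -> P -> E
  P6: A <- K -> E
Condition 1 (no descendant of A in the set): holds — descendants of A are {E, P, T}; none are in {G}.
Condition 2 (every backdoor path blocked by {G}):
  P1: blocked at collider P (neither it nor any descendant is in the conditioning set).
  P2: open — no interior node is in the conditioning set.
  P3: open — no interior node is in the conditioning set.
  P4: blocked at collider P (neither it nor any descendant is in the conditioning set).
  P5: open — no interior node is in the conditioning set.
  P6: open — no interior node is in the conditioning set.
{G} does not satisfy the backdoor criterion.

No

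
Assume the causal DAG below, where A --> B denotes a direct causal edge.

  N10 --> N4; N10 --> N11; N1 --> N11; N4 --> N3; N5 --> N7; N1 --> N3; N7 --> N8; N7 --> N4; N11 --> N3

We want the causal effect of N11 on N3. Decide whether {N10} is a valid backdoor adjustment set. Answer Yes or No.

No

Backdoor paths from N11 to N3 (paths whose first edge points into N11):
  P1: N11 <- N10 -> N4 -> N3
  P2: N11 <- N1 -> N3
Condition 1 (no descendant of N11 in the set): holds — descendants of N11 are {N3}; none are in {N10}.
Condition 2 (every backdoor path blocked by {N10}):
  P1: blocked at fork node N10 ∈ conditioning set.
  P2: open — no interior node is in the conditioning set.
{N10} does not satisfy the backdoor criterion.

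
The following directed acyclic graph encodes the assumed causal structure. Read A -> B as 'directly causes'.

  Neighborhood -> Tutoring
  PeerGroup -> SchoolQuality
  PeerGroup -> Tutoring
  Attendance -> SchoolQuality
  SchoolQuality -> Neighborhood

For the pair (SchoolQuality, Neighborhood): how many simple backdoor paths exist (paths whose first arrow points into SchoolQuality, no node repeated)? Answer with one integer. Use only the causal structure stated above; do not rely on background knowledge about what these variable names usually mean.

A backdoor path from SchoolQuality to Neighborhood is any simple undirected path whose first edge points into SchoolQuality (i.e. leaves SchoolQuality via a parent).
Parents of SchoolQuality: {Attendance, PeerGroup}.
Enumerating:
  P1: SchoolQuality <- PeerGroup -> Tutoring <- Neighborhood
That exhausts the simple backdoor paths. Count: 1.

1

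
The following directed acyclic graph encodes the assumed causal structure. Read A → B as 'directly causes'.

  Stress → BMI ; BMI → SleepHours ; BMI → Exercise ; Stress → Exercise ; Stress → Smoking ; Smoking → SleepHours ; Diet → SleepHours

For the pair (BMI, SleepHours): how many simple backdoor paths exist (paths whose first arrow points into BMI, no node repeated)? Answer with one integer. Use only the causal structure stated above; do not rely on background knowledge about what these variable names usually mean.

1

A backdoor path from BMI to SleepHours is any simple undirected path whose first edge points into BMI (i.e. leaves BMI via a parent).
Parents of BMI: {Stress}.
Enumerating:
  P1: BMI <- Stress -> Smoking -> SleepHours
That exhausts the simple backdoor paths. Count: 1.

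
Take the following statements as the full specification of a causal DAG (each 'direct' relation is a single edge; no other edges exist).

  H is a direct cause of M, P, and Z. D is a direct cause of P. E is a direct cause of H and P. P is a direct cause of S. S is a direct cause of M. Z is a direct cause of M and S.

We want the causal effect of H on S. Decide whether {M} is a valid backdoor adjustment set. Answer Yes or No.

No

Backdoor paths from H to S (paths whose first edge points into H):
  P1: H <- E -> P -> S
Condition 1 (no descendant of H in the set): FAILS — M is a descendant of H.
Condition 2 (every backdoor path blocked by {M}):
  P1: open — no interior node is in the conditioning set.
{M} does not satisfy the backdoor criterion.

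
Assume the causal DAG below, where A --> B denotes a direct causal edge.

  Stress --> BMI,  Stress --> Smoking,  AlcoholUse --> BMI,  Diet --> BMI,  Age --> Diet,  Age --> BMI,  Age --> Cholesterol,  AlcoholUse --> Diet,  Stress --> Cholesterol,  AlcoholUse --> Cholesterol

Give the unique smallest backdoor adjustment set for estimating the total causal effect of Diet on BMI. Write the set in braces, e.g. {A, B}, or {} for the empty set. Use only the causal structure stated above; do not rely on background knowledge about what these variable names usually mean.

{Age, AlcoholUse}

Variables eligible for adjustment (non-descendants of Diet, excluding Diet and BMI): {Age, AlcoholUse, Cholesterol, Smoking, Stress}.
Backdoor paths from Diet to BMI:
  P1: Diet <- AlcoholUse -> Cholesterol <- Stress -> BMI
  P2: Diet <- AlcoholUse -> Cholesterol <- Age -> BMI
  P3: Diet <- AlcoholUse -> BMI
  P4: Diet <- Age -> Cholesterol <- Stress -> BMI
  P5: Diet <- Age -> Cholesterol <- AlcoholUse -> BMI
  P6: Diet <- Age -> BMI
The empty set is not sufficient: P3 (Diet <- AlcoholUse -> BMI) has no collider blocking it and no conditioned non-collider, so it is open.
Try {Age, AlcoholUse}:
  P1: blocked at fork node AlcoholUse ∈ conditioning set.
  P2: blocked at fork node AlcoholUse ∈ conditioning set.
  P3: blocked at fork node AlcoholUse ∈ conditioning set.
  P4: blocked at fork node Age ∈ conditioning set.
  P5: blocked at fork node Age ∈ conditioning set.
  P6: blocked at fork node Age ∈ conditioning set.
{Age, AlcoholUse} contains no descendant of Diet and blocks every backdoor path.
Every element of {Age, AlcoholUse} is needed (dropping Age leaves P6 open; dropping AlcoholUse leaves P3 open), so no proper subset is valid.
Among all size-2 subsets of the eligible variables, only {Age, AlcoholUse} blocks every backdoor path, so it is the unique smallest valid adjustment set.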